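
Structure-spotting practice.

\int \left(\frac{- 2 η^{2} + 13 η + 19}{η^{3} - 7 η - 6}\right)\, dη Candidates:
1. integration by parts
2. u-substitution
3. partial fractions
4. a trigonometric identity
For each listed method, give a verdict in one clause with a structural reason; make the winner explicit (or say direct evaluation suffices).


Method: partial fractions — each factor of η^{3} - 7 η - 6 owns one elementary piece of the integrand — separate them and integrate piecewise.
- integration by parts — no split into a nonconstant polynomial times one of the standard kernels — exp, sine, or cosine of a linear argument, or a logarithm — applies here.
- u-substitution — no subexpression of the integrand serves as a whole-integral substitution inner — individual terms may offer their own, but none carries its derivative as a factor of the full integrand; a working change of variable would have to be constructed from outside the expression.
- partial fractions: applicable, and directly so.
- a trigonometric identity — no sine or cosine appears, so there is nothing for a trigonometric identity to act on.


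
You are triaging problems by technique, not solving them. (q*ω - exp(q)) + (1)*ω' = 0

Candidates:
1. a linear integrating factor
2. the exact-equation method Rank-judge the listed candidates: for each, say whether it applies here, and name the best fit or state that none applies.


Best approach: a linear integrating factor — the unknown enters only to the first power against a nonzero forcing term — the integrating-factor template applies directly.
- a linear integrating factor — applicable, and directly so.
- the exact-equation method: exactness fails on the nose — the mixed partials do not match.


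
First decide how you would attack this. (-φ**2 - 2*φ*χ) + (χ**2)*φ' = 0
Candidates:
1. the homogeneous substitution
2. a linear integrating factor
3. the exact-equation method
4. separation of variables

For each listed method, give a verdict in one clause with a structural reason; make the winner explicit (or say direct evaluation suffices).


Diagnosis: the homogeneous substitution — the slope's numerator and denominator share total degree; set v = φ/χ and the equation drops to separable form. This doubles as a Bernoulli equation in the unknown as written; the homogeneous route needs no setup at all.
- the homogeneous substitution — a fit — the right tool for this form.
- a linear integrating factor: the unknown enters nonlinearly (through a power, a denominator, or a transcendental function), which the linear integrating-factor recipe cannot absorb as-is — any repair would come from a preliminary substitution, not the factor.
- the exact-equation method — the mixed-partials test fails on this split — it is not an exact differential as presented.
- separation of variables: the two dependences are entangled, not a clean product of one-variable pieces.


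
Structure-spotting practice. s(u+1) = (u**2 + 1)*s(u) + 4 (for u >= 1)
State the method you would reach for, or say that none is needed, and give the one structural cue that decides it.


Best approach: a summation factor — it is first-order linear but the coefficient u**2 + 1 depends on the index, so multiply through by a summation factor to telescope it.


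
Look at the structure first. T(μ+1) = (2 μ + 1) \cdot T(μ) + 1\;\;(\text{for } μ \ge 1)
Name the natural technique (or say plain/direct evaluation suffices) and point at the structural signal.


Verdict: a summation factor — the coefficient 2 μ + 1 drifts with the index, so no fixed root exists; normalizing by the cumulative product telescopes it.


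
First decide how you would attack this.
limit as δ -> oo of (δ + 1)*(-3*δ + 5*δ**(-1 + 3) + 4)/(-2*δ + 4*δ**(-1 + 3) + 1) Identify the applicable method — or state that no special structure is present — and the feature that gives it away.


Technique: dominant-term comparison — growth-rate triage: the leading powers of δ decide the limit, everything else is noise. l'Hôpital's at-infinity variant applies to the expression viewed as a single quotient; the leading-term comparison is the direct route.


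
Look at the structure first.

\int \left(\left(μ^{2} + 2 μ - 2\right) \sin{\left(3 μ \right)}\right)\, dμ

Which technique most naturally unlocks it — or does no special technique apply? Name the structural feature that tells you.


Best approach: integration by parts — the integrand splits as μ^{2} + 2 μ - 2 times \sin{\left(3 μ \right)} — repeatedly differentiating the polynomial part kills it, which is the parts ladder.


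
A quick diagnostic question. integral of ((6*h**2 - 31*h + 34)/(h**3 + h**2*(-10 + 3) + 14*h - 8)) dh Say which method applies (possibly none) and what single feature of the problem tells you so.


Technique: partial fractions — each factor of (h**3 + h**2*(-10 + 3) + 14*h - 8) owns one elementary piece of the integrand — separate them and integrate piecewise.


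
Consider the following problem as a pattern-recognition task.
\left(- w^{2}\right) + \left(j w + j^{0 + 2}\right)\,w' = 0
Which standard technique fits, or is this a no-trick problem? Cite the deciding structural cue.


Best approach: the homogeneous substitution — solved for the derivative, the right side is unchanged under scaling j and w together — it depends only on the ratio w/j, so substitute a single ratio variable. With the right rearrangement (exchanging the roles of the variables where needed), this also fits a Bernoulli template; the homogeneous substitution reads the structure directly.


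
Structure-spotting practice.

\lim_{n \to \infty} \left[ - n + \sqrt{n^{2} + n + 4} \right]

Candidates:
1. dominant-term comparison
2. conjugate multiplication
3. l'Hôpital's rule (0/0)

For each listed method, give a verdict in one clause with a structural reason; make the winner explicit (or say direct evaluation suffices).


Diagnosis: conjugate multiplication — two divergent pieces with a minus sign between them and a radical in the mix: rationalize \sqrt{n^{2} + n + 4} - n before any limit law applies.
- dominant-term comparison: this limit is not decided by comparing leading-term growth at infinity.
- conjugate multiplication: yes, a natural case for it.
- l'Hôpital's rule (0/0) — the expression is a difference driving to ∞ − ∞, not a 0/0 quotient — there is no ratio for the rule to differentiate.


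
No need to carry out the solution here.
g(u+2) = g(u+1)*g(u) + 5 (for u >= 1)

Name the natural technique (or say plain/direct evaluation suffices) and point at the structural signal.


Verdict: no special technique — the unknown enters the rule nonlinearly, not as a weighted sum — no linear method is even well-posed.


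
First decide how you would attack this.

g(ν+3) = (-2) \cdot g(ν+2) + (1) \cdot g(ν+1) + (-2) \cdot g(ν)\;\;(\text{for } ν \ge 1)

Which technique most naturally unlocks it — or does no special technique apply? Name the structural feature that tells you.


Best approach: the characteristic-root method — the recurrence is linear and homogeneous with constant coefficients, so the ansatz r^ν turns it into a polynomial equation for r.


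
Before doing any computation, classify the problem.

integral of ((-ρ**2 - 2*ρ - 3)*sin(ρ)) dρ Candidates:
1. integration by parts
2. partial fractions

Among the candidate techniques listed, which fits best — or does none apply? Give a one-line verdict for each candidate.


Technique: integration by parts — a polynomial -ρ**2 - 2*ρ - 3 against the kernel sin(ρ) is the signature bounded-ladder case for integration by parts.
- integration by parts — a fit — the right tool for this form.
- partial fractions — the expression is not a ratio of polynomials that decomposes further.


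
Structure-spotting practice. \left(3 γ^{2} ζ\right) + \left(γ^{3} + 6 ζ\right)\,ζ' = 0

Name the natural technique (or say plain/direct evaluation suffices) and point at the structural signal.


Best approach: the exact-equation method — take the mixed partials of 3 γ^{2} ζ and γ^{3} + 6 ζ: they are equal, which certifies an exact differential.


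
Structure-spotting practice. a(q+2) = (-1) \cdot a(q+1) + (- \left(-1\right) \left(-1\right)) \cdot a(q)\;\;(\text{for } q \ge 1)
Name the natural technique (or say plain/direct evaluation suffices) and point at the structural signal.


Technique: the characteristic-root method — the recurrence treats every index alike (constant coefficients, no forcing) — precisely the regime where r^q trials close it.


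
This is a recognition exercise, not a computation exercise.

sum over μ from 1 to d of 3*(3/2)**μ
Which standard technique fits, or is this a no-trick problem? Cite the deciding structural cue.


Method: the geometric series formula — check a ratio of consecutive terms: it is 3/2, independent of the index, so the geometric formula closes the sum.


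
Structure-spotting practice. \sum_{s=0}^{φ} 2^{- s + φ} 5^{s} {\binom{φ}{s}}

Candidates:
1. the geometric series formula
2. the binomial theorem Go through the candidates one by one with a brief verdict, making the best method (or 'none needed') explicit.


Method: the binomial theorem — binomial coefficients against complementary powers of 5 and 2: recognize the binomial expansion and resum.
- the geometric series formula: dividing successive terms gives an index-dependent quantity, not a constant.
- the binomial theorem: yes — fits the structure here.


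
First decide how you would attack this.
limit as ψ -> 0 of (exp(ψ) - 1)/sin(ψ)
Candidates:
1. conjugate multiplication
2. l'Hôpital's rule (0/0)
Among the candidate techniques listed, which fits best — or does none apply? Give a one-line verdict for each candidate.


Verdict: l'Hôpital's rule (0/0) — numerator and denominator both vanish at 0 — a genuine 0/0 form, which is exactly when l'Hôpital applies. Expanding numerator and denominator to first order gives the same value — the rule automates exactly that.
- conjugate multiplication — there are no radicals in tension whose conjugate would simplify matters.
- l'Hôpital's rule (0/0) — applies; the problem has the shape this method handles.


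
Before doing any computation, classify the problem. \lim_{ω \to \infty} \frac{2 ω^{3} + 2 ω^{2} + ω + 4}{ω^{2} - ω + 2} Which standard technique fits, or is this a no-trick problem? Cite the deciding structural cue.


Verdict: dominant-term comparison — at large ω only the top-degree terms survive; compare the leading terms and the limit falls out. l'Hôpital's at-infinity variant applies to the expression viewed as a single quotient; the leading-term comparison is the direct route.


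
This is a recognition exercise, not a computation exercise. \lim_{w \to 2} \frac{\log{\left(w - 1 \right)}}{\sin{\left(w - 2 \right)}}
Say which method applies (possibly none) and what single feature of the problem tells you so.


Technique: l'Hôpital's rule (0/0) — numerator and denominator both vanish at 2 — a genuine 0/0 form, which is exactly when l'Hôpital applies. Known elementary limits would finish this too — the rule just bypasses the case analysis.


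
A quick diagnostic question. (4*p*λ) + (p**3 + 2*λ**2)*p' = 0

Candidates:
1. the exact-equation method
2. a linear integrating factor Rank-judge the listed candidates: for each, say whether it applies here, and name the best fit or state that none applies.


Best approach: the exact-equation method — d/dp of 4*p*λ equals d/dλ of p**3 + 2*λ**2: the form is a total differential of one potential — integrate it exactly.
- the exact-equation method — applies; the problem has the shape this method handles.
- a linear integrating factor — a nonlinear term in the unknown puts this outside the integrating-factor template.


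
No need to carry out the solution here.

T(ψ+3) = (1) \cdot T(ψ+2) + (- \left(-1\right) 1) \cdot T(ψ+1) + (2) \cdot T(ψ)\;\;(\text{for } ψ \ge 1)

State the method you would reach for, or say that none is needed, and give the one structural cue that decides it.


Diagnosis: the characteristic-root method — the recurrence treats every index alike (constant coefficients, no forcing) — precisely the regime where r^ψ trials close it.


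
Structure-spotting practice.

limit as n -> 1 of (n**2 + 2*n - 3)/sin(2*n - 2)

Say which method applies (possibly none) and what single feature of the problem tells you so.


Verdict: l'Hôpital's rule (0/0) — numerator and denominator both vanish at 1 — a genuine 0/0 form, which is exactly when l'Hôpital applies. Expanding numerator and denominator to first order gives the same value — the rule automates exactly that.


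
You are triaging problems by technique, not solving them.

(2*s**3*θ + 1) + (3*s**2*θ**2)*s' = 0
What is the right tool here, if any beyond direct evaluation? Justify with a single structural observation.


Method: the exact-equation method — checking ∂/∂s of 2*s**3*θ + 1 against ∂/∂θ of 3*s**2*θ**2: they match — the equation is exact as it stands.


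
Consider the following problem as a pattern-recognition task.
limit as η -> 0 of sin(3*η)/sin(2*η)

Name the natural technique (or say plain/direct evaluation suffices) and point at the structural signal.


Technique: l'Hôpital's rule (0/0) — the 0/0 form at 0 is the signature situation for l'Hôpital's rule. The standard small-argument limits would also carry it; the rule is the systematic route.


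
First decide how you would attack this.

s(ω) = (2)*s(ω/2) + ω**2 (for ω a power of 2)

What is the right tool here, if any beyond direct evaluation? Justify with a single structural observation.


Diagnosis: the master substitution — recursion at ω/2 is multiplicative in the index; logarithmic reindexing via ω = 2^m linearizes it.


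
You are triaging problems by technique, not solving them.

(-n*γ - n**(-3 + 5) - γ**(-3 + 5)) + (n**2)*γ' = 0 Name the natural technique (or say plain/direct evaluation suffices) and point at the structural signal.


Best approach: the homogeneous substitution — the slope's numerator and denominator share total degree; set v = γ/n and the equation drops to separable form.


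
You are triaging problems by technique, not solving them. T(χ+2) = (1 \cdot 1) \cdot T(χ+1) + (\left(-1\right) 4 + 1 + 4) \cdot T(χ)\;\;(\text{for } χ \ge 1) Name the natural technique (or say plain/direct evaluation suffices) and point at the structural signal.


Diagnosis: the characteristic-root method — the recurrence treats every index alike (constant coefficients, no forcing) — precisely the regime where r^χ trials close it.


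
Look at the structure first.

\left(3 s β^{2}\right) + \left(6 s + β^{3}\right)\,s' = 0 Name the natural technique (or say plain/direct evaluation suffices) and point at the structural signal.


Diagnosis: the exact-equation method — because the two cross partials coincide, the form is conservative as written — recover its potential in (β, s).


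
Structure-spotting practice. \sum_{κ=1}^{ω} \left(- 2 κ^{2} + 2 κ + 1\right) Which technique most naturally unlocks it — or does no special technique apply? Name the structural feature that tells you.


Best approach: no special technique — constant-multiple powers of κ with no cancellation partners and no common ratio — use the standard power-sum formulas.


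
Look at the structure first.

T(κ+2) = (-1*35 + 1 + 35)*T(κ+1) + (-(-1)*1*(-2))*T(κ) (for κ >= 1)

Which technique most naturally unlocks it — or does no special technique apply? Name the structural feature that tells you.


Diagnosis: the characteristic-root method — every coefficient is a fixed number and the forcing is zero — substitute r^κ and read off the root equation.


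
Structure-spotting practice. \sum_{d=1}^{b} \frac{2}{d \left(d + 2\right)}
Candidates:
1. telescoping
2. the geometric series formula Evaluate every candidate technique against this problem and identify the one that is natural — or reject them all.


Diagnosis: telescoping — the summand \frac{2}{d \left(d + 2\right)} decomposes into fractions whose poles differ by an integer shift — the series collapses.
- telescoping — yes, a natural case for it.
- the geometric series formula — the term-to-term ratio drifts with the index — the one thing the geometric formula cannot absorb.


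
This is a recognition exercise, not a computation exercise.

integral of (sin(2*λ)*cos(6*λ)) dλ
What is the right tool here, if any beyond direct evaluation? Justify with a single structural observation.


Diagnosis: a trigonometric identity — the identity turns sin(2*λ)*cos(6*λ) into two lone cosines/sines, each trivially integrable.


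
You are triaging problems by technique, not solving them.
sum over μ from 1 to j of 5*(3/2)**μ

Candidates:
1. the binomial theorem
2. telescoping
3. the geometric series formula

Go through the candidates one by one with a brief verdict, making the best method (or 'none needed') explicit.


Verdict: the geometric series formula — each summand is the previous one scaled by 3/2; that constant multiplier is itself the geometric structure.
- the binomial theorem: the summand does not match any term pattern of an expanded binomial power.
- telescoping: computed from the summand as displayed, the partial sums build up without the pairwise collapse telescoping exploits.
- the geometric series formula: yes — fits the structure here.


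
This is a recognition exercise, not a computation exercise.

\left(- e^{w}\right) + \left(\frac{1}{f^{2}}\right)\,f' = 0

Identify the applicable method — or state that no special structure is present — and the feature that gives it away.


Method: separation of variables — all dependence on the two variables factors apart, the defining separable shape. The cross-partial test also passes here (vacuously, each side single-variable); the potential-function route would work, separation is simply more immediate.


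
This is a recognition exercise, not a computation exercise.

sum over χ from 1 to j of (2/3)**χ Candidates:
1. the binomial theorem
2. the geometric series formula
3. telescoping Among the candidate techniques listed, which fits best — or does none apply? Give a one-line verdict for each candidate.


Verdict: the geometric series formula — the ratio of consecutive terms is the constant 2/3, independent of the index — a geometric sum.
- the binomial theorem: there is no pair of bases whose matched powers would reassemble into a single binomial power.
- the geometric series formula: a fit — the right tool for this form.
- telescoping — the terms as presented offer no neighboring cancellation — a telescoping rewrite may exist, but the displayed structure does not hand one over.


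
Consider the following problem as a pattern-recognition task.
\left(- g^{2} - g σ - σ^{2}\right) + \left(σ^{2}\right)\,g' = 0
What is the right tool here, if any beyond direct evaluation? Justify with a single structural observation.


Method: the homogeneous substitution — the slope's numerator and denominator share total degree; set v = g/σ and the equation drops to separable form.


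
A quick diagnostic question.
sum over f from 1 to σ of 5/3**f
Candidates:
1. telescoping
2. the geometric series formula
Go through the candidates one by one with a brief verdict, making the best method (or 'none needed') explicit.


Method: the geometric series formula — consecutive terms stand in a fixed index-free ratio — the geometric sum formula closes it.
- telescoping: in the displayed form, no term reappears at a neighboring index to cancel against.
- the geometric series formula — yes — fits the structure here.


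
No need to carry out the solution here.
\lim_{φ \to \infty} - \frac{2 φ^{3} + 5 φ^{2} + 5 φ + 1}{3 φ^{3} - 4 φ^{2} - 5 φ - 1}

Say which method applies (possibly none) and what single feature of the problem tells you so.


Verdict: dominant-term comparison — divide by the highest power of φ present: lower-order terms vanish and the dominant ratio remains. Viewed as a single quotient this is an ∞/∞ form — an at-infinity application of l'Hôpital's rule would also resolve it; comparing leading growth reads the answer without differentiating.


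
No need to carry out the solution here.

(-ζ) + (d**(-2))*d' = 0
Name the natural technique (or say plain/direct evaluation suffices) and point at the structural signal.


Verdict: separation of variables — all dependence on the two variables factors apart, the defining separable shape. One could also solve this as an exact equation; with each coefficient in its own variable, separating is the same work with fewer steps.


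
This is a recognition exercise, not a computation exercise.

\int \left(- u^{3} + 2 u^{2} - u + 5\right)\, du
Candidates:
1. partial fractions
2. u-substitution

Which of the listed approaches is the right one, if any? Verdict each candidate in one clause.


Technique: no special technique — scan for structure and find none: constant multiples of powers of u, integrate directly.
- partial fractions — the expression is not a ratio of polynomials that decomposes further.
- u-substitution — no substitution does more than relabel what direct integration already handles.


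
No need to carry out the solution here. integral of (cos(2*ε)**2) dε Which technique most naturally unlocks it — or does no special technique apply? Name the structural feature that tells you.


Technique: a trigonometric identity — the even trigonometric power cos(2*ε)**2 reduces by a double-angle identity before any integration is attempted.


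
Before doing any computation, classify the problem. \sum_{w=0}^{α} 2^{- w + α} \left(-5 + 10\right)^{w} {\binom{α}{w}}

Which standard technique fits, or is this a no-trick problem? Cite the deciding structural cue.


Verdict: the binomial theorem — binomial coefficients against complementary powers of (-5 + 10) and 2: recognize the binomial expansion and resum.


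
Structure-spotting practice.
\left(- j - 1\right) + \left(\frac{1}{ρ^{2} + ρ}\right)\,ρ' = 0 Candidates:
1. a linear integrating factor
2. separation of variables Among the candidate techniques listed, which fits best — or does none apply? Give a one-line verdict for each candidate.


Diagnosis: separation of variables — one side of the product carries the independent variable, the other the unknown — the textbook separation shape. This doubles as a Bernoulli equation in the unknown as written; dividing and integrating works on it directly.
- a linear integrating factor: the unknown enters nonlinearly (through a power, a denominator, or a transcendental function), which the linear integrating-factor recipe cannot absorb as-is — any repair would come from a preliminary substitution, not the factor.
- separation of variables — applies; the problem has the shape this method handles.


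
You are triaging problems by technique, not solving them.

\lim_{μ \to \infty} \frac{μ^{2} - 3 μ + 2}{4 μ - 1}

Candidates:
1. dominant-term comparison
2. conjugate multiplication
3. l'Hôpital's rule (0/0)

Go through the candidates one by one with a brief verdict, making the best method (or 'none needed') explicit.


Best approach: dominant-term comparison — at large μ only the top-degree terms survive; compare the leading terms and the limit falls out.
- dominant-term comparison: yes — fits the structure here.
- conjugate multiplication: rationalization has no target — no divergent radical difference appears.
- l'Hôpital's rule (0/0): as a single quotient the expression runs to ∞/∞ at the limit point — an at-infinity form of the rule would apply, though the leading-growth comparison is the direct reading.


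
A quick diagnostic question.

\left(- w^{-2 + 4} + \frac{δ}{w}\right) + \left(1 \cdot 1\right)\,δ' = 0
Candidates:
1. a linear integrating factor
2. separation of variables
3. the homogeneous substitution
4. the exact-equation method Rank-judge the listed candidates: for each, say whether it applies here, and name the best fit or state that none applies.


Technique: a linear integrating factor — the unknown enters only to the first power against a nonzero forcing term — the integrating-factor template applies directly.
- a linear integrating factor: yes — fits the structure here.
- separation of variables — no division isolates the independent variable from the unknown.
- the homogeneous substitution: the ratio of the variables does not determine the slope.
- the exact-equation method — the cross partial derivatives disagree, so no single potential exists.


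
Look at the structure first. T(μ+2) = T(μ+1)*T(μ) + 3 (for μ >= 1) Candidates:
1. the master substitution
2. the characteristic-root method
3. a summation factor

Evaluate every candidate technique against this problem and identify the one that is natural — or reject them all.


Verdict: no special technique — nonlinear feedback in the recursion rules out every root- or factor-based technique.
- the master substitution: the recursion shifts the index rather than dividing it.
- the characteristic-root method — nonlinearity rules out exponential-mode superposition from the start.
- a summation factor — the recursion is nonlinear — outside the first-order linear family a summation factor addresses.


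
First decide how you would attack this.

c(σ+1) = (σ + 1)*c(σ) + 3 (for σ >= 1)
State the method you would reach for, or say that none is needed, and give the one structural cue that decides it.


Verdict: a summation factor — an index-dependent multiplier σ + 1 rules out characteristic roots; a summation factor converts it to a pure difference.


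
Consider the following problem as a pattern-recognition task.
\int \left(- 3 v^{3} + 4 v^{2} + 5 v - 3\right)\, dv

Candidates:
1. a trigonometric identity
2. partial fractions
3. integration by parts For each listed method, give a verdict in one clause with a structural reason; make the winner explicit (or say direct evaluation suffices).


Diagnosis: no special technique — the integrand is a sum of constant multiples of powers of v — integrate term by term.
- a trigonometric identity — no sine or cosine appears, so there is nothing for a trigonometric identity to act on.
- partial fractions: there is no rational-function structure to decompose.
- integration by parts: parts would only shuffle a directly integrable integrand.


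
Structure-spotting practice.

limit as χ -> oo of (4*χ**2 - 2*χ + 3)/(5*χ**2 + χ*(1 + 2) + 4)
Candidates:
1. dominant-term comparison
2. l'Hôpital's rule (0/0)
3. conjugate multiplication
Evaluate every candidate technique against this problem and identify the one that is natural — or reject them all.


Method: dominant-term comparison — as χ grows, only the highest-degree terms matter — compare leading terms and read the limit off.
- dominant-term comparison — yes, a natural case for it.
- l'Hôpital's rule (0/0) — no 0/0 form appears: written as one quotient, top and bottom both grow without bound, and the ratio is decided by their leading terms.
- conjugate multiplication — no difference of divergent radicals appears, so rationalizing has nothing to cancel.


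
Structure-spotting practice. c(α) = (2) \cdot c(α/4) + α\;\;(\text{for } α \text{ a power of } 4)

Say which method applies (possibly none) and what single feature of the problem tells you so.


Verdict: the master substitution — treat m = log base 4 of α as the new clock: one recursion step advances m by one while α scales by 4.


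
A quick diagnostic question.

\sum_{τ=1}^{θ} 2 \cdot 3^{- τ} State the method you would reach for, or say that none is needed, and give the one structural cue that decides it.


Technique: the geometric series formula — consecutive terms stand in a fixed index-free ratio — the geometric sum formula closes it.


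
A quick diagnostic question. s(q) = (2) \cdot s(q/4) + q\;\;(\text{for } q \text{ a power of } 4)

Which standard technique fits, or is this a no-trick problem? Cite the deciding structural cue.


Best approach: the master substitution — treat m = log base 4 of q as the new clock: one recursion step advances m by one while q scales by 4.


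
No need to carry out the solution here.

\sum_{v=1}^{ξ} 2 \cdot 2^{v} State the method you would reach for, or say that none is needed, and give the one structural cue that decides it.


Technique: the geometric series formula — check a ratio of consecutive terms: it is 2, independent of the index, so the geometric formula closes the sum.


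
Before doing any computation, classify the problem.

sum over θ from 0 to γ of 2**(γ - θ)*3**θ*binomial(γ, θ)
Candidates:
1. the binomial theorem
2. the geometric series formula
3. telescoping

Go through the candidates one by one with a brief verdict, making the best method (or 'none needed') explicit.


Diagnosis: the binomial theorem — the summand is term θ of a binomial expansion in 3 and 2; the whole sum is a single power.
- the binomial theorem: yes, a natural case for it.
- the geometric series formula — there is no constant term-to-term ratio.
- telescoping — the summand is not presented as a shifted difference — a telescoping rewrite may exist, but the displayed structure does not offer one.


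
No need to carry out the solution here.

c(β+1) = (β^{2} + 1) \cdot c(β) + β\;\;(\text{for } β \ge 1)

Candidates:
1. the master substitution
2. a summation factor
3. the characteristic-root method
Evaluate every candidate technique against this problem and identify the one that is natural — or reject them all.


Verdict: a summation factor — it is first-order linear but the coefficient β^{2} + 1 depends on the index, so multiply through by a summation factor to telescope it.
- the master substitution — the recursive argument is a shift of the index, not a fixed fraction of it.
- a summation factor: yes — fits the structure here.
- the characteristic-root method: an index-dependent weight blocks the pure exponential ansatz.


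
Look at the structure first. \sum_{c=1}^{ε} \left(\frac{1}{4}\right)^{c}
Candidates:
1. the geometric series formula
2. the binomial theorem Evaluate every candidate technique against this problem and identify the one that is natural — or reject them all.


Diagnosis: the geometric series formula — term-over-term division gives \frac{1}{4} every time — index-free ratio, geometric sum formula applies.
- the geometric series formula: yes, a natural case for it.
- the binomial theorem: the terms lack the binomial-coefficient-weighted complementary-power pattern of an expansion.


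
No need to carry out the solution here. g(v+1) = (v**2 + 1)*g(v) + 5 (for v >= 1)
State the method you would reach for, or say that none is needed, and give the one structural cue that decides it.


Technique: a summation factor — with the index-dependent coefficient v**2 + 1, dividing by the cumulative product turns the left side into a pure difference.


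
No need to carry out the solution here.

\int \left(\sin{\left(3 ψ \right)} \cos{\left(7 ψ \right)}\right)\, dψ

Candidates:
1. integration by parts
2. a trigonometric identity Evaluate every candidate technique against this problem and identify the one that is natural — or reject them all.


Diagnosis: a trigonometric identity — distinct frequencies under one product (\sin{\left(3 ψ \right)} \cos{\left(7 ψ \right)}): the product-to-sum identity is the systematic route to an integrable form.
- integration by parts: not the natural route: no polynomial-kernel product appears — a recursive parts reduction of the trigonometric product exists, but the identity rewrite is direct.
- a trigonometric identity: yes — fits the structure here.


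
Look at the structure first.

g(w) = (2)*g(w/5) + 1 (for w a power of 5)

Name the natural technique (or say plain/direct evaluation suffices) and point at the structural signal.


Diagnosis: the master substitution — the argument w/5 divides the index by 5; the standard w = 5^m substitution converts it to a constant-shift recurrence.


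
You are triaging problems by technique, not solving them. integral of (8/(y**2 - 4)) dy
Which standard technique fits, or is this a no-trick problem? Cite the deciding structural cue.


Technique: partial fractions — the denominator y**2 - 4 factors, so the quotient decomposes into elementary partial fractions term by term.


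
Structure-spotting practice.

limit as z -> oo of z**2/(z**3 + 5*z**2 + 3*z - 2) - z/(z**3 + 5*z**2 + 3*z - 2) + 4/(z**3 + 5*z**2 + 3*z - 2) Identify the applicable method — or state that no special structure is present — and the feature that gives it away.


Best approach: dominant-term comparison — as z grows, only the highest-degree terms matter — compare leading terms and read the limit off. l'Hôpital's at-infinity variant applies to the expression viewed as a single quotient; the leading-term comparison is the direct route.


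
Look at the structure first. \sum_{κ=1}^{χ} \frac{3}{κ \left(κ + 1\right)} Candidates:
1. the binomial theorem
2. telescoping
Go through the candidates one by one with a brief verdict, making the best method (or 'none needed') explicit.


Method: telescoping — after splitting \frac{3}{κ \left(κ + 1\right)} into partial fractions, the pieces are shifted copies of one function and cancel telescopically.
- the binomial theorem: the terms do not reassemble into a binomial power.
- telescoping — yes, a natural case for it.


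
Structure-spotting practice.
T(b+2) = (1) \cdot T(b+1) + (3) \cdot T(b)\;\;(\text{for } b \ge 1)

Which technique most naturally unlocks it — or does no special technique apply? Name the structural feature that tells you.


Technique: the characteristic-root method — no index-dependence in the weights and nothing inhomogeneous: classic characteristic-equation setup.


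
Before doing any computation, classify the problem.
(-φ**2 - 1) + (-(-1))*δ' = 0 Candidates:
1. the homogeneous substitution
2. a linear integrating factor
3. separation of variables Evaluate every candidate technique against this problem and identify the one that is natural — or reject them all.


Verdict: no special technique — solved for the derivative, no δ appears — this is antidifferentiation in φ wearing ODE clothing.
- the homogeneous substitution: the slope is not a function of the ratio of the variables alone.
- a linear integrating factor: with the unknown absent the integrating factor is a formality; direct integration is the working structure.
- separation of variables — any separation here is vacuous (nothing depends on the unknown); direct integration is the honest label.


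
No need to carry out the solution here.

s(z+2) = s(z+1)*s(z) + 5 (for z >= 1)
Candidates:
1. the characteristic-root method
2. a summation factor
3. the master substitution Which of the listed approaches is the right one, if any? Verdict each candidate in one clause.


Method: no special technique — the recurrence is nonlinear in the sequence terms; no linear-recurrence method fits it as written — one iterates or studies it directly.
- the characteristic-root method — nonlinearity rules out exponential-mode superposition from the start.
- a summation factor — the recursion is nonlinear — outside the first-order linear family a summation factor addresses.
- the master substitution — with no divided-index recursive call, reindexing by powers of a base buys nothing.


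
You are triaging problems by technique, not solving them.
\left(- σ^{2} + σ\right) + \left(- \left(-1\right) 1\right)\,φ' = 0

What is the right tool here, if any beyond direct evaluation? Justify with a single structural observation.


Verdict: no special technique — solved for the derivative, no φ appears — this is antidifferentiation in σ wearing ODE clothing.


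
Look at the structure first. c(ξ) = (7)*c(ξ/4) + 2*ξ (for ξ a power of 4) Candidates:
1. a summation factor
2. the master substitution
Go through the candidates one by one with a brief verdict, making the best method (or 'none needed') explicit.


Diagnosis: the master substitution — the argument contracts 4-fold per step: reindex ξ exponentially and solve the linear recurrence in the new index.
- a summation factor: a divided-index call is outside the fixed-shift first-order family a summation factor normalizes.
- the master substitution — yes, a natural case for it.


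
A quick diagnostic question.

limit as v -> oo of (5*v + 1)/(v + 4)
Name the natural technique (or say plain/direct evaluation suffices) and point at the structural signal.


Best approach: dominant-term comparison — at large v only the top-degree terms survive; compare the leading terms and the limit falls out. Viewed as a single quotient this is an ∞/∞ form — an at-infinity application of l'Hôpital's rule would also resolve it; comparing leading growth reads the answer without differentiating.


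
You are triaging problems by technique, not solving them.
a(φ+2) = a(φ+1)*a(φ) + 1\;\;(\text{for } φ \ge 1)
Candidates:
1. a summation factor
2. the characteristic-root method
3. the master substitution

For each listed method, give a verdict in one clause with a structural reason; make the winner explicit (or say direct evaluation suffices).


Verdict: no special technique — a nonlinear dependence on earlier terms breaks linearity, and with it every superposition-based closed form.
- a summation factor — no summation factor applies — the rule is not linear in the sequence values.
- the characteristic-root method — the recursion is nonlinear in the sequence values, so no linear-modes ansatz applies.
- the master substitution — the recursive argument is a shift of the index, not a fixed fraction of it.


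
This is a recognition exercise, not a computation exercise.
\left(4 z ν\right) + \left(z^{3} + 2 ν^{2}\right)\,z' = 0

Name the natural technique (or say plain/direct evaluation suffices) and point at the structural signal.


Verdict: the exact-equation method — d/dz of 4 z ν equals d/dν of z^{3} + 2 ν^{2}: the form is a total differential of one potential — integrate it exactly.


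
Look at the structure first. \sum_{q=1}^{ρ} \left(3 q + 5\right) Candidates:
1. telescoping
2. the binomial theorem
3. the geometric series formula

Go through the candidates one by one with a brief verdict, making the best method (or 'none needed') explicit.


Best approach: no special technique — every summand is a constant multiple of a power of q — apply the standard power-sum identities one degree at a time.
- telescoping: neither a shifted-difference shape nor integer-spaced poles are present.
- the binomial theorem: there is no sum-raised-to-a-power identity hiding in these terms.
- the geometric series formula — dividing successive terms gives an index-dependent quantity, not a constant.


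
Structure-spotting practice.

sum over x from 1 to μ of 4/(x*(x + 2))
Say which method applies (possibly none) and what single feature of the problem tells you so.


Diagnosis: telescoping — 4/(x*(x + 2)) hides a difference of shifted reciprocals — decompose it and the middle of the sum vanishes.


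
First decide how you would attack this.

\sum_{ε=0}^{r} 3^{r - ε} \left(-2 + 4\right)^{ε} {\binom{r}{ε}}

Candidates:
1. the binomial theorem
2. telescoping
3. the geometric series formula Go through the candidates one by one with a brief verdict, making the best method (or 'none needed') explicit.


Verdict: the binomial theorem — the binomial coefficients weight matched powers of (-2 + 4) and 3, which is exactly the expansion of a binomial power.
- the binomial theorem: yes — fits the structure here.
- telescoping: in the displayed form, no term reappears at a neighboring index to cancel against.
- the geometric series formula — the ratio of consecutive terms depends on the index.
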